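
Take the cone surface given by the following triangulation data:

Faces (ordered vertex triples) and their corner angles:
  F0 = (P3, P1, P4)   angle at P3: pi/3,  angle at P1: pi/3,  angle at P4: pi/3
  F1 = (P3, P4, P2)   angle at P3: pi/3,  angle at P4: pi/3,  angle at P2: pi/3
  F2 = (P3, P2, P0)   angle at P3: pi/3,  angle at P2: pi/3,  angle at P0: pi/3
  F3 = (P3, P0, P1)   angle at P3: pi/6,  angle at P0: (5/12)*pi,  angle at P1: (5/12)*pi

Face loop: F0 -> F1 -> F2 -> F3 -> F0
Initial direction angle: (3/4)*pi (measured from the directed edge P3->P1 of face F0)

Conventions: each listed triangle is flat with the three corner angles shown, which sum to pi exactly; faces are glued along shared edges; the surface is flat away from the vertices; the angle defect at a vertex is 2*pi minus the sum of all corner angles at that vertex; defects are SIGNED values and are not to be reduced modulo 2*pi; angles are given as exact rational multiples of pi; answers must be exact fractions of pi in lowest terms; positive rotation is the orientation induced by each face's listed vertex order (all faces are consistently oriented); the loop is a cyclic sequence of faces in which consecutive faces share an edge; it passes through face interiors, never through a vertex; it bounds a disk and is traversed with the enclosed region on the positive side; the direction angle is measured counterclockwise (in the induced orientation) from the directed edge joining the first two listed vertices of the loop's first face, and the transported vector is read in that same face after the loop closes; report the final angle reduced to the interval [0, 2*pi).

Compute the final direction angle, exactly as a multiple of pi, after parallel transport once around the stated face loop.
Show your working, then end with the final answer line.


enclosed vertex P3: corner angles sum to (7/6)*pi, defect = 2*pi - (7/6)*pi = (5/6)*pi
the rotation equals the total enclosed defect, so the final angle is initial + defects (mod 2*pi)
final angle = (3/4)*pi + (5/6)*pi = (19/12)*pi (mod 2*pi)

Answer: final direction angle = (19/12)*pi


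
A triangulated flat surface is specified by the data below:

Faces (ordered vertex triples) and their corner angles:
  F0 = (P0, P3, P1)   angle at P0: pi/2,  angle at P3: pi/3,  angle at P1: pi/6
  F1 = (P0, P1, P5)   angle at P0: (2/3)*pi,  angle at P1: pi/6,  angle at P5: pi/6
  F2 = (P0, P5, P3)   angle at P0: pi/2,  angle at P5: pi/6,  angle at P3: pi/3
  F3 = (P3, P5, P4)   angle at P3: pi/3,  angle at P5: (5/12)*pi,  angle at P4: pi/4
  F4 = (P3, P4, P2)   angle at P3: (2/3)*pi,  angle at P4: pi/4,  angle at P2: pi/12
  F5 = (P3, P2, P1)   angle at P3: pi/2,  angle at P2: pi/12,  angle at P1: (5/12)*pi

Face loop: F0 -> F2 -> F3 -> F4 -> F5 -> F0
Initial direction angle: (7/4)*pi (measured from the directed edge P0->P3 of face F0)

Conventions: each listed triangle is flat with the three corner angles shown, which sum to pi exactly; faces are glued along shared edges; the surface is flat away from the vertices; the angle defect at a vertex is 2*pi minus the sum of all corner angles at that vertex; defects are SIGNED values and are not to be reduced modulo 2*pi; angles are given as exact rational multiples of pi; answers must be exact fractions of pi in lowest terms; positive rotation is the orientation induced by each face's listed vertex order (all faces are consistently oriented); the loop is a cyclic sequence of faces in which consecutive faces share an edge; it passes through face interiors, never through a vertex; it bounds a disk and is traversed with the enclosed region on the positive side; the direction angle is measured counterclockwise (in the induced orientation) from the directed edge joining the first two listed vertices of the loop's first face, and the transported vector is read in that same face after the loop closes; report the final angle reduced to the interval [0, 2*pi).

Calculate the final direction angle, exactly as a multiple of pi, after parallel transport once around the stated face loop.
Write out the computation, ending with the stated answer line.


enclosed vertex P3: corner angles sum to (13/6)*pi, defect = 2*pi - (13/6)*pi = -pi/6
the final direction is the initial angle plus the enclosed defects, taken mod 2*pi in the induced orientation
final angle = (7/4)*pi - pi/6 = (19/12)*pi (mod 2*pi)

Answer: final direction angle = (19/12)*pi


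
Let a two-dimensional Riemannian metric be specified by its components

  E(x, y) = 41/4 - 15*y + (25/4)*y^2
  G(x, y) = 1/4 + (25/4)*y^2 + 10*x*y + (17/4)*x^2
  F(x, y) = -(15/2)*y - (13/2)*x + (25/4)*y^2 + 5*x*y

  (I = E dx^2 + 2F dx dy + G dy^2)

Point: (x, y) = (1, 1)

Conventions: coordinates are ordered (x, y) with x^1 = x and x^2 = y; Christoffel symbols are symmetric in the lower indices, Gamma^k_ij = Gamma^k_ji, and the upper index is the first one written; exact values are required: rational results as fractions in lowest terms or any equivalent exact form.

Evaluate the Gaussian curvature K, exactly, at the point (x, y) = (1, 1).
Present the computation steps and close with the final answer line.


E = 3/2, F = -11/4, G = 83/4, EG - F^2 = 377/16 at the point
E_x = 0, E_y = -5/2, F_x = -3/2, F_y = 10, G_x = 37/2, G_y = 45/2
E_yy = 25/2, F_xy = 5, G_xx = 17/2
The intrinsic route: Brioschi's K = (det M1 - det M2)/(EG - F^2)^2.
M1 = [[-E_yy/2 + F_xy - G_xx/2, E_x/2, F_x - E_y/2], [F_y - G_x/2, E, F], [G_y/2, F, G]] = [[-11/2, 0, -1/4], [3/4, 3/2, -11/4], [45/4, -11/4, 83/4]]; det M1 = -7991/64
M2 = [[0, E_y/2, G_x/2], [E_y/2, E, F], [G_x/2, F, G]] = [[0, -5/4, 37/4], [-5/4, 3/2, -11/4], [37/4, -11/4, 83/4]]; det M2 = -6219/64
det M1 - det M2 = -443/16; K = -443/16 / (377/16)^2 = -7088/142129

Answer: K = -7088/142129


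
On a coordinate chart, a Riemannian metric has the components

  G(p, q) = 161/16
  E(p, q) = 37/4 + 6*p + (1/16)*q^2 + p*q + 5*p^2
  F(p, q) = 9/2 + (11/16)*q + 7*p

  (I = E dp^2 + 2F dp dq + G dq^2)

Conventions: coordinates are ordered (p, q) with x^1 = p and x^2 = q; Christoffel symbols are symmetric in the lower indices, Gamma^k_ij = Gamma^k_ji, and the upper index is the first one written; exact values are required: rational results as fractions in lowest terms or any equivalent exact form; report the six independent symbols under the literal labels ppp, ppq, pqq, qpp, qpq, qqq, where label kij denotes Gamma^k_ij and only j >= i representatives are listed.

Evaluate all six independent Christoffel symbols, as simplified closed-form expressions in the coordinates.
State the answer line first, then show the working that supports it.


Answer: Gamma_ppp = (896*p^2 + 200*p*q + 912*p + 11*q^2 + 128*q - 336)/(336*p^2 + 112*p*q - 672*p + 40*q^2 - 1584*q + 18644), Gamma_ppq = (1288*p + 161*q)/(336*p^2 + 112*p*q - 672*p + 40*q^2 - 1584*q + 18644), Gamma_pqq = 1771/(336*p^2 + 112*p*q - 672*p + 40*q^2 - 1584*q + 18644), Gamma_qpp = (-640*p^3 - 208*p^2*q - 768*p^2 - 24*p*q^2 - 80*p*q - 1568*p - q^3 + 24*q^2 - 1252*q + 13120)/(336*p^2 + 112*p*q - 672*p + 40*q^2 - 1584*q + 18644), Gamma_qpq = (-896*p^2 - 200*p*q - 576*p - 11*q^2 - 72*q)/(336*p^2 + 112*p*q - 672*p + 40*q^2 - 1584*q + 18644), Gamma_qqq = (-1232*p - 121*q - 792)/(336*p^2 + 112*p*q - 672*p + 40*q^2 - 1584*q + 18644)

E = 37/4 + 6*p + (1/16)*q^2 + p*q + 5*p^2; F = 9/2 + (11/16)*q + 7*p; G = 161/16
Gamma^k_ij = (1/2) g^{kl} (d_i g_jl + d_j g_il - d_l g_ij), with g^inv = (1/(EG-F^2)) [[G, -F], [-F, E]]
first partials: E_p = 6 + q + 10*p, E_q = (1/8)*q + p, F_p = 7, F_q = 11/16, G_p = 0, G_q = 0
D = EG - F^2 = 4661/64 - (99/16)*q - (21/8)*p + (5/32)*q^2 + (7/16)*p*q + (21/16)*p^2
expanded: Gamma^p_pp = (G E_p - 2F F_p + F E_q)/(2D), Gamma^p_pq = (G E_q - F G_p)/(2D), Gamma^p_qq = (2G F_q - G G_p - F G_q)/(2D), Gamma^q_pp = (2E F_p - E E_q - F E_p)/(2D), Gamma^q_pq = (E G_p - F E_q)/(2D), Gamma^q_qq = (E G_q - 2F F_q + F G_p)/(2D); substitute and cancel common factors


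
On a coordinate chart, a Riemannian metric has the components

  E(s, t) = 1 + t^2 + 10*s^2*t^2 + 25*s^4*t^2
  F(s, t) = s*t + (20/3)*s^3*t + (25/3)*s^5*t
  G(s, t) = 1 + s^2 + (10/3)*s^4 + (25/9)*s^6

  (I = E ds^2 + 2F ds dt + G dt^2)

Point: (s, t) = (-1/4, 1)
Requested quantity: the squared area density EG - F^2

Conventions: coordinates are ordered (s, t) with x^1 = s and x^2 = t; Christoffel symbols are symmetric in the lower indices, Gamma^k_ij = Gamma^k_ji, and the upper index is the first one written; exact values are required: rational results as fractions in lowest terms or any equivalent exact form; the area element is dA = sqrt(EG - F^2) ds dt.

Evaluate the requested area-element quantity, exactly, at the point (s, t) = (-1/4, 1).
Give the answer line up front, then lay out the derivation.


Answer: EG - F^2 = 103177/36864

E = 697/256, F = -371/1024, G = 39673/36864; EG - F^2 = 103177/36864


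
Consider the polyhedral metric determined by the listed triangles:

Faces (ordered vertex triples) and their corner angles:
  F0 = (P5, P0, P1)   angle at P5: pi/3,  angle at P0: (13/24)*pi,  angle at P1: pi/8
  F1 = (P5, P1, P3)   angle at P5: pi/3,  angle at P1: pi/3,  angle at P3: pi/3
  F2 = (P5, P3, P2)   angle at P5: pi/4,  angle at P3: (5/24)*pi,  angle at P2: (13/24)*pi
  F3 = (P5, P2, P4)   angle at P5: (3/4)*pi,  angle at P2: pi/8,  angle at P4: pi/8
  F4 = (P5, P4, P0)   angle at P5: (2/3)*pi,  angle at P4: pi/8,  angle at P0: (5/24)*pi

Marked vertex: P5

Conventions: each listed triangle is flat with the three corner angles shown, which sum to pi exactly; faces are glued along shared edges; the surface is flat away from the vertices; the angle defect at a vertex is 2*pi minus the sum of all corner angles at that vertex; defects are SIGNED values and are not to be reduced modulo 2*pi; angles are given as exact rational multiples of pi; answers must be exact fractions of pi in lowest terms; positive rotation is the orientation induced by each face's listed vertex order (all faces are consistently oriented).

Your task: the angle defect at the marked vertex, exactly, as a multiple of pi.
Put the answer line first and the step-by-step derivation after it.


Answer: defect(P5) = -pi/3

Sum of corner angles at P5: (7/3)*pi
defect = 2*pi - (7/3)*pi


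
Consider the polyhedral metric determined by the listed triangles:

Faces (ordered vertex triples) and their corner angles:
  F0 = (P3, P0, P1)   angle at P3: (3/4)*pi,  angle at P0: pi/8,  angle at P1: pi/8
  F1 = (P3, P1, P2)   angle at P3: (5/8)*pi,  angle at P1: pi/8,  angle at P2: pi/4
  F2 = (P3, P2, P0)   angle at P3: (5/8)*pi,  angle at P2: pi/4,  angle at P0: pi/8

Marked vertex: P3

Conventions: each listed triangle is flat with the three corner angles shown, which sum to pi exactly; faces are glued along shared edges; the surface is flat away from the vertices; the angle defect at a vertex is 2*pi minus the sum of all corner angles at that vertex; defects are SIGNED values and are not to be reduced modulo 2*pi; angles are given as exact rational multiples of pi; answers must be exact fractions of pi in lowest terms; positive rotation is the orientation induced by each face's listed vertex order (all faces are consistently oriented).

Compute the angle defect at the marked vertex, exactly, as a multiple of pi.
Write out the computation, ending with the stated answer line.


Sum of corner angles at P3: 2*pi
defect = 2*pi - 2*pi

Answer: defect(P3) = 0


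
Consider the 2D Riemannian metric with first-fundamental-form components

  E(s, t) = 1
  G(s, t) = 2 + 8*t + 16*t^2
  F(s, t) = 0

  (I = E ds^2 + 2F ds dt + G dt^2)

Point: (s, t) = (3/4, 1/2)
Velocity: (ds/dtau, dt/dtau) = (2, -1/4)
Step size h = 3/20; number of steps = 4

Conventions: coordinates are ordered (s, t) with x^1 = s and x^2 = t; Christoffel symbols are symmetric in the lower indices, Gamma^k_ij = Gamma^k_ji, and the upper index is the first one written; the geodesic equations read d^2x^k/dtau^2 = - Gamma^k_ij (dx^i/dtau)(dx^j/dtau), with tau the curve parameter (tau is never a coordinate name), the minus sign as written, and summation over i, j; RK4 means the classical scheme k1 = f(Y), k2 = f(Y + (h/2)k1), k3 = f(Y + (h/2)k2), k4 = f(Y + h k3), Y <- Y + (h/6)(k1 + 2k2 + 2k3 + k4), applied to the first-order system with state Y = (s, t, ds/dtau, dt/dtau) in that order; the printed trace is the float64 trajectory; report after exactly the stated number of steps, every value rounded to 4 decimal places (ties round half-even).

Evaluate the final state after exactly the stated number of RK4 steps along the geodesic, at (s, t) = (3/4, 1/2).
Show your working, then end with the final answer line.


f(Y) = (ds/dtau, dt/dtau, -Gamma^s_ij Y'^i Y'^j, -Gamma^t_ij Y'^i Y'^j) with the Gammas evaluated at the stage position; h = 0.150000; intermediate values shown to 6 dp
step 0: s = 0.7500, t = 0.5000, ds/dtau = 2.0000, dt/dtau = -0.2500
step 1:
  k1: at (s, t) = (0.750000, 0.500000), (ds/dtau, dt/dtau) = (2.000000, -0.250000); Gamma_sss = 0.000000, Gamma_sst = 0.000000, Gamma_stt = 0.000000, Gamma_tss = 0.000000, Gamma_tst = 0.000000, Gamma_ttt = 1.200000; k1 = (2.000000, -0.250000, 0.000000, -0.075000)
  k2: at (s, t) = (0.900000, 0.481250), (ds/dtau, dt/dtau) = (2.000000, -0.255625); Gamma_sss = 0.000000, Gamma_sst = 0.000000, Gamma_stt = 0.000000, Gamma_tss = 0.000000, Gamma_tst = 0.000000, Gamma_ttt = 1.224410; k2 = (2.000000, -0.255625, 0.000000, -0.080008)
  k3: at (s, t) = (0.900000, 0.480828), (ds/dtau, dt/dtau) = (2.000000, -0.256001); Gamma_sss = 0.000000, Gamma_sst = 0.000000, Gamma_stt = 0.000000, Gamma_tss = 0.000000, Gamma_tst = 0.000000, Gamma_ttt = 1.224968; k3 = (2.000000, -0.256001, 0.000000, -0.080280)
  k4: at (s, t) = (1.050000, 0.461600), (ds/dtau, dt/dtau) = (2.000000, -0.262042); Gamma_sss = 0.000000, Gamma_sst = 0.000000, Gamma_stt = 0.000000, Gamma_tss = 0.000000, Gamma_tst = 0.000000, Gamma_ttt = 1.250891; k4 = (2.000000, -0.262042, 0.000000, -0.085894)
  Y <- Y + (h/6)(k1 + 2k2 + 2k3 + k4): s = 1.0500, t = 0.4616, ds/dtau = 2.0000, dt/dtau = -0.2620
step 2:
  k1: at (s, t) = (1.050000, 0.461618), (ds/dtau, dt/dtau) = (2.000000, -0.262037); Gamma_sss = 0.000000, Gamma_sst = 0.000000, Gamma_stt = 0.000000, Gamma_tss = 0.000000, Gamma_tst = 0.000000, Gamma_ttt = 1.250867; k1 = (2.000000, -0.262037, 0.000000, -0.085889)
  k2: at (s, t) = (1.200000, 0.441965), (ds/dtau, dt/dtau) = (2.000000, -0.268478); Gamma_sss = 0.000000, Gamma_sst = 0.000000, Gamma_stt = 0.000000, Gamma_tss = 0.000000, Gamma_tst = 0.000000, Gamma_ttt = 1.278303; k2 = (2.000000, -0.268478, 0.000000, -0.092141)
  k3: at (s, t) = (1.200000, 0.441482), (ds/dtau, dt/dtau) = (2.000000, -0.268947); Gamma_sss = 0.000000, Gamma_sst = 0.000000, Gamma_stt = 0.000000, Gamma_tss = 0.000000, Gamma_tst = 0.000000, Gamma_ttt = 1.278989; k3 = (2.000000, -0.268947, 0.000000, -0.092513)
  k4: at (s, t) = (1.350000, 0.421276), (ds/dtau, dt/dtau) = (2.000000, -0.275914); Gamma_sss = 0.000000, Gamma_sst = 0.000000, Gamma_stt = 0.000000, Gamma_tss = 0.000000, Gamma_tst = 0.000000, Gamma_ttt = 1.308247; k4 = (2.000000, -0.275914, 0.000000, -0.099595)
  Y <- Y + (h/6)(k1 + 2k2 + 2k3 + k4): s = 1.3500, t = 0.4213, ds/dtau = 2.0000, dt/dtau = -0.2759
step 3:
  k1: at (s, t) = (1.350000, 0.421298), (ds/dtau, dt/dtau) = (2.000000, -0.275906); Gamma_sss = 0.000000, Gamma_sst = 0.000000, Gamma_stt = 0.000000, Gamma_tss = 0.000000, Gamma_tst = 0.000000, Gamma_ttt = 1.308214; k1 = (2.000000, -0.275906, 0.000000, -0.099587)
  k2: at (s, t) = (1.500000, 0.400605), (ds/dtau, dt/dtau) = (2.000000, -0.283376); Gamma_sss = 0.000000, Gamma_sst = 0.000000, Gamma_stt = 0.000000, Gamma_tss = 0.000000, Gamma_tst = 0.000000, Gamma_ttt = 1.339281; k2 = (2.000000, -0.283376, 0.000000, -0.107547)
  k3: at (s, t) = (1.500000, 0.400044), (ds/dtau, dt/dtau) = (2.000000, -0.283972); Gamma_sss = 0.000000, Gamma_sst = 0.000000, Gamma_stt = 0.000000, Gamma_tss = 0.000000, Gamma_tst = 0.000000, Gamma_ttt = 1.340138; k3 = (2.000000, -0.283972, 0.000000, -0.108069)
  k4: at (s, t) = (1.650000, 0.378702), (ds/dtau, dt/dtau) = (2.000000, -0.292117); Gamma_sss = 0.000000, Gamma_sst = 0.000000, Gamma_stt = 0.000000, Gamma_tss = 0.000000, Gamma_tst = 0.000000, Gamma_ttt = 1.373413; k4 = (2.000000, -0.292117, 0.000000, -0.117196)
  Y <- Y + (h/6)(k1 + 2k2 + 2k3 + k4): s = 1.6500, t = 0.3787, ds/dtau = 2.0000, dt/dtau = -0.2921
step 4:
  k1: at (s, t) = (1.650000, 0.378730), (ds/dtau, dt/dtau) = (2.000000, -0.292107); Gamma_sss = 0.000000, Gamma_sst = 0.000000, Gamma_stt = 0.000000, Gamma_tss = 0.000000, Gamma_tst = 0.000000, Gamma_ttt = 1.373369; k1 = (2.000000, -0.292107, 0.000000, -0.117185)
  k2: at (s, t) = (1.800000, 0.356822), (ds/dtau, dt/dtau) = (2.000000, -0.300896); Gamma_sss = 0.000000, Gamma_sst = 0.000000, Gamma_stt = 0.000000, Gamma_tss = 0.000000, Gamma_tst = 0.000000, Gamma_ttt = 1.408813; k2 = (2.000000, -0.300896, 0.000000, -0.127551)
  k3: at (s, t) = (1.800000, 0.356162), (ds/dtau, dt/dtau) = (2.000000, -0.301673); Gamma_sss = 0.000000, Gamma_sst = 0.000000, Gamma_stt = 0.000000, Gamma_tss = 0.000000, Gamma_tst = 0.000000, Gamma_ttt = 1.409900; k3 = (2.000000, -0.301673, 0.000000, -0.128310)
  k4: at (s, t) = (1.950000, 0.333479), (ds/dtau, dt/dtau) = (2.000000, -0.311353); Gamma_sss = 0.000000, Gamma_sst = 0.000000, Gamma_stt = 0.000000, Gamma_tss = 0.000000, Gamma_tst = 0.000000, Gamma_ttt = 1.448027; k4 = (2.000000, -0.311353, 0.000000, -0.140373)
  Y <- Y + (h/6)(k1 + 2k2 + 2k3 + k4): s = 1.9500, t = 0.3335, ds/dtau = 2.0000, dt/dtau = -0.3113

Answer: s = 1.9500, t = 0.3335, ds/dtau = 2.0000, dt/dtau = -0.3113


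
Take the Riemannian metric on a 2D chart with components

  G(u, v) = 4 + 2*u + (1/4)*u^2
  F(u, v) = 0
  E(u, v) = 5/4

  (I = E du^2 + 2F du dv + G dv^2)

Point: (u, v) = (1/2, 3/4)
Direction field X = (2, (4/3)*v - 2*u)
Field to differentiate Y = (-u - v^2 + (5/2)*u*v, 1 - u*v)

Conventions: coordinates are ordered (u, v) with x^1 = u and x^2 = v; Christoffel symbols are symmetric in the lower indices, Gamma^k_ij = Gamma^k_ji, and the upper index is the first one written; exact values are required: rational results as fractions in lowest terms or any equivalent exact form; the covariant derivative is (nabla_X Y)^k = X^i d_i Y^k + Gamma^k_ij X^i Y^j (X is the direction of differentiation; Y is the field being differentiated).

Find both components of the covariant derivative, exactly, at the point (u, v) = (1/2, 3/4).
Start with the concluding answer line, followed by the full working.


Answer: (nabla_X Y)^u = 7/4, (nabla_X Y)^v = -11/9

E = 5/4, F = 0, G = 81/16 at the point
E_u = 0, E_v = 0, F_u = 0, F_v = 0, G_u = 9/4, G_v = 0
EG - F^2 = 405/64;  g^inv = (64/405) * [[81/16, 0], [0, 5/4]]
first-kind symbols [ij,l] = (1/2)(d_i g_jl + d_j g_il - d_l g_ij): [uu,u] = E_u/2 = 0, [uu,v] = F_u - E_v/2 = 0, [uv,u] = E_v/2 = 0, [uv,v] = G_u/2 = 9/8, [vv,u] = F_v - G_u/2 = -9/8, [vv,v] = G_v/2 = 0
Gamma^u_ij = (G*[ij,u] - F*[ij,v])/(EG - F^2), Gamma^v_ij = (E*[ij,v] - F*[ij,u])/(EG - F^2)
Gamma_uuu = 0, Gamma_uuv = 0, Gamma_uvv = -9/10, Gamma_vuu = 0, Gamma_vuv = 2/9, Gamma_vvv = 0
X = (2, 0), Y = (-1/8, 5/8) at the point


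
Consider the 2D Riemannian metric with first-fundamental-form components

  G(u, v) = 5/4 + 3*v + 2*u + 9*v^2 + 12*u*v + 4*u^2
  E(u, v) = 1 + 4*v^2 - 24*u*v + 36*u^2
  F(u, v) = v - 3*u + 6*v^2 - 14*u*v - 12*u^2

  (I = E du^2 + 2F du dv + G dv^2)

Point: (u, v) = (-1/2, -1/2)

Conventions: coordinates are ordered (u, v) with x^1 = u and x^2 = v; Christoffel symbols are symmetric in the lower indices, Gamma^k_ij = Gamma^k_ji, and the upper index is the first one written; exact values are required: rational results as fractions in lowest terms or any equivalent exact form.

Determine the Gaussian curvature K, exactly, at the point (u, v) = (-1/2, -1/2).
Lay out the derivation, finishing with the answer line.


E = 5, F = -4, G = 5, EG - F^2 = 9 at the point
E_u = -24, E_v = 8, F_u = 16, F_v = 2, G_u = -8, G_v = -12
E_vv = 8, F_uv = -14, G_uu = 8
Using the Brioschi determinant formula for K from the metric derivatives:
M1 = [[-E_vv/2 + F_uv - G_uu/2, E_u/2, F_u - E_v/2], [F_v - G_u/2, E, F], [G_v/2, F, G]] = [[-22, -12, 12], [6, 5, -4], [-6, -4, 5]]; det M1 = -54
M2 = [[0, E_v/2, G_u/2], [E_v/2, E, F], [G_u/2, F, G]] = [[0, 4, -4], [4, 5, -4], [-4, -4, 5]]; det M2 = -32
det M1 - det M2 = -22; K = -22 / (9)^2 = -22/81

Answer: K = -22/81


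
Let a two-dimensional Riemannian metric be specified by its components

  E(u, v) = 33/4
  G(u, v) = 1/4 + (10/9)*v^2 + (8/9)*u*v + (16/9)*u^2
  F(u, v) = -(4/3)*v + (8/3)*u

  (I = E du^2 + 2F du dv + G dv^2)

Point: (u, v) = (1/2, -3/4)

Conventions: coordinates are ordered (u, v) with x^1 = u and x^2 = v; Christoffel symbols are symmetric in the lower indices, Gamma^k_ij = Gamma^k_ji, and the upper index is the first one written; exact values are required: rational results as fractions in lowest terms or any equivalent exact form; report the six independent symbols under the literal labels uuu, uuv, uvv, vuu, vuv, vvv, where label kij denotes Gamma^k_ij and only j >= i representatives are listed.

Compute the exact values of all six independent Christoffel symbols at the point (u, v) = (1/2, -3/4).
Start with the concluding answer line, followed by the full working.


Answer: Gamma_uuu = -1792/775, Gamma_uuv = -224/465, Gamma_uvv = -1132/6975, Gamma_vuu = 6336/775, Gamma_vuv = 264/155, Gamma_vvv = -548/2325

E = 33/4, F = 7/3, G = 71/72 at the point
E_u = 0, E_v = 0, F_u = 8/3, F_v = -4/3, G_u = 10/9, G_v = -11/9
EG - F^2 = 775/288;  g^inv = (288/775) * [[71/72, -7/3], [-7/3, 33/4]]
first-kind symbols [ij,l] = (1/2)(d_i g_jl + d_j g_il - d_l g_ij): [uu,u] = E_u/2 = 0, [uu,v] = F_u - E_v/2 = 8/3, [uv,u] = E_v/2 = 0, [uv,v] = G_u/2 = 5/9, [vv,u] = F_v - G_u/2 = -17/9, [vv,v] = G_v/2 = -11/18
Gamma^u_ij = (G*[ij,u] - F*[ij,v])/(EG - F^2), Gamma^v_ij = (E*[ij,v] - F*[ij,u])/(EG - F^2)


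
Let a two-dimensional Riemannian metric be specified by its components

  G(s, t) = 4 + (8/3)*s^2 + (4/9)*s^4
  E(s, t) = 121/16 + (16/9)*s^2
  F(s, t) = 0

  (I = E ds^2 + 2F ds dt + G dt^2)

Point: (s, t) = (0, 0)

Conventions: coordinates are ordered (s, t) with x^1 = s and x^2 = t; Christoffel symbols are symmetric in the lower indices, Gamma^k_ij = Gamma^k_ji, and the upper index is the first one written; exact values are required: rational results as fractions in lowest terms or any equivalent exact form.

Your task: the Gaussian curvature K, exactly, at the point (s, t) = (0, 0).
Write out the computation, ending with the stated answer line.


E = 121/16, F = 0, G = 4, EG - F^2 = 121/4 at the point
E_s = 0, E_t = 0, F_s = 0, F_t = 0, G_s = 0, G_t = 0
E_tt = 0, F_st = 0, G_ss = 16/3
Compute both Brioschi determinants and normalise by (EG - F^2)^2.
M1 = [[-E_tt/2 + F_st - G_ss/2, E_s/2, F_s - E_t/2], [F_t - G_s/2, E, F], [G_t/2, F, G]] = [[-8/3, 0, 0], [0, 121/16, 0], [0, 0, 4]]; det M1 = -242/3
M2 = [[0, E_t/2, G_s/2], [E_t/2, E, F], [G_s/2, F, G]] = [[0, 0, 0], [0, 121/16, 0], [0, 0, 4]]; det M2 = 0
det M1 - det M2 = -242/3; K = -242/3 / (121/4)^2 = -32/363

Answer: K = -32/363


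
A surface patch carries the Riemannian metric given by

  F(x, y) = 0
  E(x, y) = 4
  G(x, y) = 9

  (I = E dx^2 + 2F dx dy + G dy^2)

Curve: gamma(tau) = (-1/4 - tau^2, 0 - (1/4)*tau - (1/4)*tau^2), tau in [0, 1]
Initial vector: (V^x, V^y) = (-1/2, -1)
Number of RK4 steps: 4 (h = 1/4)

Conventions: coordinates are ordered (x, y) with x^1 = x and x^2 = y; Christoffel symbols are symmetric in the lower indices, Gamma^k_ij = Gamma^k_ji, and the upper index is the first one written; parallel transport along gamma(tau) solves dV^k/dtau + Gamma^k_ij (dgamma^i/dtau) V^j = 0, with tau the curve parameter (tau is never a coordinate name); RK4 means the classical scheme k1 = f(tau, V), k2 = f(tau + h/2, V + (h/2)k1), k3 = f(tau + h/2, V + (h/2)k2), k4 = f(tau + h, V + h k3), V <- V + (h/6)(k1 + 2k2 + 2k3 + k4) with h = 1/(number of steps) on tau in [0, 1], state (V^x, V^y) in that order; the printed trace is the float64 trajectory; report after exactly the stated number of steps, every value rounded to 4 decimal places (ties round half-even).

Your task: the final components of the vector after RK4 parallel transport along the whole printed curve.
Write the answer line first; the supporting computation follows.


Answer: V^x = -0.5000, V^y = -1.0000

gamma'(tau) = (-2*tau, -1/4 - (1/2)*tau); f(tau, V)^k = -Gamma^k_ij(gamma(tau)) gamma'^i(tau) V^j; h = 1/4; intermediate values shown to 6 dp
curve data and Christoffel symbols at the stage parameters:
  tau = 0.000000: gamma = (-0.250000, 0.000000), gamma' = (0.000000, -0.250000); Gamma_xxx = 0.000000, Gamma_xxy = 0.000000, Gamma_xyy = 0.000000, Gamma_yxx = 0.000000, Gamma_yxy = 0.000000, Gamma_yyy = 0.000000
  tau = 0.125000: gamma = (-0.265625, -0.035156), gamma' = (-0.250000, -0.312500); Gamma_xxx = 0.000000, Gamma_xxy = 0.000000, Gamma_xyy = 0.000000, Gamma_yxx = 0.000000, Gamma_yxy = 0.000000, Gamma_yyy = 0.000000
  tau = 0.250000: gamma = (-0.312500, -0.078125), gamma' = (-0.500000, -0.375000); Gamma_xxx = 0.000000, Gamma_xxy = 0.000000, Gamma_xyy = 0.000000, Gamma_yxx = 0.000000, Gamma_yxy = 0.000000, Gamma_yyy = 0.000000
  tau = 0.375000: gamma = (-0.390625, -0.128906), gamma' = (-0.750000, -0.437500); Gamma_xxx = 0.000000, Gamma_xxy = 0.000000, Gamma_xyy = 0.000000, Gamma_yxx = 0.000000, Gamma_yxy = 0.000000, Gamma_yyy = 0.000000
  tau = 0.500000: gamma = (-0.500000, -0.187500), gamma' = (-1.000000, -0.500000); Gamma_xxx = 0.000000, Gamma_xxy = 0.000000, Gamma_xyy = 0.000000, Gamma_yxx = 0.000000, Gamma_yxy = 0.000000, Gamma_yyy = 0.000000
  tau = 0.625000: gamma = (-0.640625, -0.253906), gamma' = (-1.250000, -0.562500); Gamma_xxx = 0.000000, Gamma_xxy = 0.000000, Gamma_xyy = 0.000000, Gamma_yxx = 0.000000, Gamma_yxy = 0.000000, Gamma_yyy = 0.000000
  tau = 0.750000: gamma = (-0.812500, -0.328125), gamma' = (-1.500000, -0.625000); Gamma_xxx = 0.000000, Gamma_xxy = 0.000000, Gamma_xyy = 0.000000, Gamma_yxx = 0.000000, Gamma_yxy = 0.000000, Gamma_yyy = 0.000000
  tau = 0.875000: gamma = (-1.015625, -0.410156), gamma' = (-1.750000, -0.687500); Gamma_xxx = 0.000000, Gamma_xxy = 0.000000, Gamma_xyy = 0.000000, Gamma_yxx = 0.000000, Gamma_yxy = 0.000000, Gamma_yyy = 0.000000
  tau = 1.000000: gamma = (-1.250000, -0.500000), gamma' = (-2.000000, -0.750000); Gamma_xxx = 0.000000, Gamma_xxy = 0.000000, Gamma_xyy = 0.000000, Gamma_yxx = 0.000000, Gamma_yxy = 0.000000, Gamma_yyy = 0.000000
step 0: V^x = -0.5000, V^y = -1.0000
step 1: k1 = (0.000000, 0.000000), k2 = (0.000000, 0.000000), k3 = (0.000000, 0.000000), k4 = (0.000000, 0.000000); V <- V + (h/6)(k1 + 2k2 + 2k3 + k4): V^x = -0.5000, V^y = -1.0000
step 2: k1 = (0.000000, 0.000000), k2 = (0.000000, 0.000000), k3 = (0.000000, 0.000000), k4 = (0.000000, 0.000000); V <- V + (h/6)(k1 + 2k2 + 2k3 + k4): V^x = -0.5000, V^y = -1.0000
step 3: k1 = (0.000000, 0.000000), k2 = (0.000000, 0.000000), k3 = (0.000000, 0.000000), k4 = (0.000000, 0.000000); V <- V + (h/6)(k1 + 2k2 + 2k3 + k4): V^x = -0.5000, V^y = -1.0000
step 4: k1 = (0.000000, 0.000000), k2 = (0.000000, 0.000000), k3 = (0.000000, 0.000000), k4 = (0.000000, 0.000000); V <- V + (h/6)(k1 + 2k2 + 2k3 + k4): V^x = -0.5000, V^y = -1.0000


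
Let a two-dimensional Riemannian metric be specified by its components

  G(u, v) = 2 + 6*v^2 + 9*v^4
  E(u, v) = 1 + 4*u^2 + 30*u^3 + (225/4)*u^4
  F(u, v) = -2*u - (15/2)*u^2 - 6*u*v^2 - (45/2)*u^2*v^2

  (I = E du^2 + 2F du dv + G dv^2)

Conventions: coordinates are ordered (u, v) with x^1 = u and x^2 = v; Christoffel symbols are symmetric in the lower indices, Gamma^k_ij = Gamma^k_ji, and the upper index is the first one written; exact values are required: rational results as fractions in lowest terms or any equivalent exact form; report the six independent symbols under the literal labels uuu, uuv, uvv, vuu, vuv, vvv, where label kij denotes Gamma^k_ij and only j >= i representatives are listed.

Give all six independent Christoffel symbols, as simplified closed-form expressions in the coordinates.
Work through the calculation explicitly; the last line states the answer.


E = 1 + 4*u^2 + 30*u^3 + (225/4)*u^4; F = -2*u - (15/2)*u^2 - 6*u*v^2 - (45/2)*u^2*v^2; G = 2 + 6*v^2 + 9*v^4
Gamma^k_ij = (1/2) g^{kl} (d_i g_jl + d_j g_il - d_l g_ij), with g^inv = (1/(EG-F^2)) [[G, -F], [-F, E]]
first partials: E_u = 8*u + 90*u^2 + 225*u^3, E_v = 0, F_u = -2 - 15*u - 6*v^2 - 45*u*v^2, F_v = -12*u*v - 45*u^2*v, G_u = 0, G_v = 12*v + 36*v^3
D = EG - F^2 = 2 + 6*v^2 + 4*u^2 + 30*u^3 + 9*v^4 + (225/4)*u^4
expanded: Gamma^u_uu = (G E_u - 2F F_u + F E_v)/(2D), Gamma^u_uv = (G E_v - F G_u)/(2D), Gamma^u_vv = (2G F_v - G G_u - F G_v)/(2D), Gamma^v_uu = (2E F_u - E E_v - F E_u)/(2D), Gamma^v_uv = (E G_u - F E_v)/(2D), Gamma^v_vv = (E G_v - 2F F_v + F G_u)/(2D); substitute and cancel common factors

Answer: Gamma_uuu = (450*u^3 + 180*u^2 + 16*u)/(225*u^4 + 120*u^3 + 16*u^2 + 36*v^4 + 24*v^2 + 8), Gamma_uuv = 0, Gamma_uvv = (-180*u^2*v - 48*u*v)/(225*u^4 + 120*u^3 + 16*u^2 + 36*v^4 + 24*v^2 + 8), Gamma_vuu = (-180*u*v^2 - 60*u - 24*v^2 - 8)/(225*u^4 + 120*u^3 + 16*u^2 + 36*v^4 + 24*v^2 + 8), Gamma_vuv = 0, Gamma_vvv = (72*v^3 + 24*v)/(225*u^4 + 120*u^3 + 16*u^2 + 36*v^4 + 24*v^2 + 8)


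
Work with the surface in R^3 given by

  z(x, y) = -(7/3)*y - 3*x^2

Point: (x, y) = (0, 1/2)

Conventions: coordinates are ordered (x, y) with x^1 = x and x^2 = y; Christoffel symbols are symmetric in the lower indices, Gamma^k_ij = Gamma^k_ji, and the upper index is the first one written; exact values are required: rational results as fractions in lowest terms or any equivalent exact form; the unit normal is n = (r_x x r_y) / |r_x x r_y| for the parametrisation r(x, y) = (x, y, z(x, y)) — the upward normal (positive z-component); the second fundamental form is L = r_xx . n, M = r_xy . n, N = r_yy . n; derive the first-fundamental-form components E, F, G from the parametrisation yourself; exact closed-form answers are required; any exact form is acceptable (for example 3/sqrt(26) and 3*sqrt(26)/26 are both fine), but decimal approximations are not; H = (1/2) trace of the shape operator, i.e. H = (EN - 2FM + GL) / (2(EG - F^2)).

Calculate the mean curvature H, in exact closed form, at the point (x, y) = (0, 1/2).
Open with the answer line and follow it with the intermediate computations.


Answer: H = -9*sqrt(58)/58

z_x = 0, z_y = -7/3, z_xx = -6, z_xy = 0, z_yy = 0
E = 1, F = 0, G = 58/9; answer radicand W^2 = 58/9
unnormalised second-form numerators: l = -6, m = 0, n = 0; L = l/sqrt(58/9), and similarly M = m/sqrt(W^2), N = n/sqrt(W^2)
H = (E*n - 2*F*m + G*l) / (2*(EG - F^2)*sqrt(W^2)); E*n - 2*F*m + G*l = -116/3, EG - F^2 = 58/9, so H = (-3)/sqrt(58/9)


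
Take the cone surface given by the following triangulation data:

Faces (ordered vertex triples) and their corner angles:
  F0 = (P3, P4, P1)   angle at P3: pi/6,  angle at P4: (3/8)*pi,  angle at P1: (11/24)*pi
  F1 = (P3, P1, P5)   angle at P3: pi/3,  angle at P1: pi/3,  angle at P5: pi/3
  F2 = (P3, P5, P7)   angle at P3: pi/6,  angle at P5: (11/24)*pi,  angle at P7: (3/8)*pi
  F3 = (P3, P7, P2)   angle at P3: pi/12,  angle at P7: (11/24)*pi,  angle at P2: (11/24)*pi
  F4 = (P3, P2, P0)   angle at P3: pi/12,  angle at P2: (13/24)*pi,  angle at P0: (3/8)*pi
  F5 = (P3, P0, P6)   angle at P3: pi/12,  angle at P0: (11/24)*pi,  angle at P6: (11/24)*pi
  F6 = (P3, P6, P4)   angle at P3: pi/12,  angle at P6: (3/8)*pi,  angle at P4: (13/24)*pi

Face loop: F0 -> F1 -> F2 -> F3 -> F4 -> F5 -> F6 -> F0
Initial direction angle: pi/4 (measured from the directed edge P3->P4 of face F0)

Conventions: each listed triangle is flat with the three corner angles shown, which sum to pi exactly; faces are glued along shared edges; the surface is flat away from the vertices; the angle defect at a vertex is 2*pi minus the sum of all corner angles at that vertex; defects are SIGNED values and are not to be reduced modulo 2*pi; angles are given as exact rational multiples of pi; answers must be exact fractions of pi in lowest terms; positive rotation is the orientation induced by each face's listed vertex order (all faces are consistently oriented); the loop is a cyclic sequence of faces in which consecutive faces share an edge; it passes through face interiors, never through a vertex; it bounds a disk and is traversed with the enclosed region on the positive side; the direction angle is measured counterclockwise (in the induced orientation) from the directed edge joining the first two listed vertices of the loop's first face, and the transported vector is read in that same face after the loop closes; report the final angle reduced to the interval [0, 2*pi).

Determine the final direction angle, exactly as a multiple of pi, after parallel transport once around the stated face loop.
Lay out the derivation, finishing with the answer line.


enclosed vertex P3: corner angles sum to pi, defect = 2*pi - pi = pi
summing the enclosed defects onto the initial angle, mod 2*pi in the induced orientation:
final angle = pi/4 + pi = (5/4)*pi (mod 2*pi)

Answer: final direction angle = (5/4)*pi


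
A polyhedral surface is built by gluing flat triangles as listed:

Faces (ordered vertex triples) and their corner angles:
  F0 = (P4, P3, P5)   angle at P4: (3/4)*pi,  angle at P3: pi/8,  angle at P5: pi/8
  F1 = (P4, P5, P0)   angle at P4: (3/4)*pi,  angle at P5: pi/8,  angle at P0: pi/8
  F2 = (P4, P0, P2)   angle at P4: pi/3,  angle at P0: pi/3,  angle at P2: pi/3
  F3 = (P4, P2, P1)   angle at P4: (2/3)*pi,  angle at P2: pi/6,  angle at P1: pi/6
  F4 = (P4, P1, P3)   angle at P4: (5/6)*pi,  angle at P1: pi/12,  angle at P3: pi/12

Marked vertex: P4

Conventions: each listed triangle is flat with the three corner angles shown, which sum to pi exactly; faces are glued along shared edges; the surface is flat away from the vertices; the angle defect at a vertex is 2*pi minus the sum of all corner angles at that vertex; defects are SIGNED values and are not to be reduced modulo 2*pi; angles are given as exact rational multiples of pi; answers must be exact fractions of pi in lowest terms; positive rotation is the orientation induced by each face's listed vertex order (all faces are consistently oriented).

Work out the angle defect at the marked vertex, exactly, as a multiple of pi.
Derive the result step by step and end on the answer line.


Sum of corner angles at P4: (10/3)*pi
defect = 2*pi - (10/3)*pi

Answer: defect(P4) = (-4/3)*pi


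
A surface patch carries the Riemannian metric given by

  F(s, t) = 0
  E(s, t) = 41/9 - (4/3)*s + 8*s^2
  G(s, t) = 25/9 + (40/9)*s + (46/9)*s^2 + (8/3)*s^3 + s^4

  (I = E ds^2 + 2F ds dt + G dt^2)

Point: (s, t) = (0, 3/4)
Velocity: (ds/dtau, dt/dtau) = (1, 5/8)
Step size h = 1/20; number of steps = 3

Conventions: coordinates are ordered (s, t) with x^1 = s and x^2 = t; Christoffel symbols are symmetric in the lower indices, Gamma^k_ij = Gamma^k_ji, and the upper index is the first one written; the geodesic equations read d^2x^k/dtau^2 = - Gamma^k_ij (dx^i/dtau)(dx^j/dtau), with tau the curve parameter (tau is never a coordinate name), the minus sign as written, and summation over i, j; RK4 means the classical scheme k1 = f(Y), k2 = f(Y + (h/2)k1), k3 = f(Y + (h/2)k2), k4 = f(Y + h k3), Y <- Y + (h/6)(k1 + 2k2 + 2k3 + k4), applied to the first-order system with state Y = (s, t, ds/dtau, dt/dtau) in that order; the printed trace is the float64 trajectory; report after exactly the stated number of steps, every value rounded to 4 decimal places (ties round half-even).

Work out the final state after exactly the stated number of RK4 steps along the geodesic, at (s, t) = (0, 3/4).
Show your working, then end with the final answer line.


f(Y) = (ds/dtau, dt/dtau, -Gamma^s_ij Y'^i Y'^j, -Gamma^t_ij Y'^i Y'^j) with the Gammas evaluated at the stage position; h = 0.050000; intermediate values shown to 6 dp
step 0: s = 0.0000, t = 0.7500, ds/dtau = 1.0000, dt/dtau = 0.6250
step 1:
  k1: at (s, t) = (0.000000, 0.750000), (ds/dtau, dt/dtau) = (1.000000, 0.625000); Gamma_sss = -0.146341, Gamma_sst = 0.000000, Gamma_stt = -0.487805, Gamma_tss = 0.000000, Gamma_tst = 0.800000, Gamma_ttt = 0.000000; k1 = (1.000000, 0.625000, 0.336890, -1.000000)
  k2: at (s, t) = (0.025000, 0.765625), (ds/dtau, dt/dtau) = (1.008422, 0.600000); Gamma_sss = -0.103080, Gamma_sst = 0.000000, Gamma_stt = -0.519641, Gamma_tss = 0.000000, Gamma_tst = 0.813426, Gamma_ttt = 0.000000; k2 = (1.008422, 0.600000, 0.291895, -0.984333)
  k3: at (s, t) = (0.025211, 0.765000), (ds/dtau, dt/dtau) = (1.007297, 0.600392); Gamma_sss = -0.102713, Gamma_sst = 0.000000, Gamma_stt = -0.519911, Gamma_tss = 0.000000, Gamma_tst = 0.813535, Gamma_ttt = 0.000000; k3 = (1.007297, 0.600392, 0.291629, -0.984008)
  k4: at (s, t) = (0.050365, 0.780020), (ds/dtau, dt/dtau) = (1.014581, 0.575800); Gamma_sss = -0.058498, Gamma_sst = 0.000000, Gamma_stt = -0.552276, Gamma_tss = 0.000000, Gamma_tst = 0.825904, Gamma_ttt = 0.000000; k4 = (1.014581, 0.575800, 0.243320, -0.964979)
  Y <- Y + (h/6)(k1 + 2k2 + 2k3 + k4): s = 0.0504, t = 0.7800, ds/dtau = 1.0146, dt/dtau = 0.5758
step 2:
  k1: at (s, t) = (0.050384, 0.780013), (ds/dtau, dt/dtau) = (1.014560, 0.575820); Gamma_sss = -0.058465, Gamma_sst = 0.000000, Gamma_stt = -0.552300, Gamma_tss = 0.000000, Gamma_tst = 0.825912, Gamma_ttt = 0.000000; k1 = (1.014560, 0.575820, 0.243305, -0.965002)
  k2: at (s, t) = (0.075748, 0.794409), (ds/dtau, dt/dtau) = (1.020643, 0.551694); Gamma_sss = -0.013485, Gamma_sst = 0.000000, Gamma_stt = -0.585095, Gamma_tss = 0.000000, Gamma_tst = 0.837277, Gamma_ttt = 0.000000; k2 = (1.020643, 0.551694, 0.192130, -0.942913)
  k3: at (s, t) = (0.075900, 0.793806), (ds/dtau, dt/dtau) = (1.019364, 0.552247); Gamma_sss = -0.013214, Gamma_sst = 0.000000, Gamma_stt = -0.585292, Gamma_tss = 0.000000, Gamma_tst = 0.837342, Gamma_ttt = 0.000000; k3 = (1.019364, 0.552247, 0.192231, -0.942747)
  k4: at (s, t) = (0.101352, 0.807626), (ds/dtau, dt/dtau) = (1.024172, 0.528682); Gamma_sss = 0.032014, Gamma_sst = 0.000000, Gamma_stt = -0.618179, Gamma_tss = 0.000000, Gamma_tst = 0.847668, Gamma_ttt = 0.000000; k4 = (1.024172, 0.528682, 0.139204, -0.917959)
  Y <- Y + (h/6)(k1 + 2k2 + 2k3 + k4): s = 0.1014, t = 0.8076, ds/dtau = 1.0242, dt/dtau = 0.5287
step 3:
  k1: at (s, t) = (0.101373, 0.807616), (ds/dtau, dt/dtau) = (1.024154, 0.528700); Gamma_sss = 0.032052, Gamma_sst = 0.000000, Gamma_stt = -0.618207, Gamma_tss = 0.000000, Gamma_tst = 0.847676, Gamma_ttt = 0.000000; k1 = (1.024154, 0.528700, 0.139185, -0.917983)
  k2: at (s, t) = (0.126977, 0.820834), (ds/dtau, dt/dtau) = (1.027634, 0.505751); Gamma_sss = 0.077327, Gamma_sst = 0.000000, Gamma_stt = -0.651085, Gamma_tss = 0.000000, Gamma_tst = 0.857024, Gamma_ttt = 0.000000; k2 = (1.027634, 0.505751, 0.084878, -0.890836)
  k3: at (s, t) = (0.127064, 0.820260), (ds/dtau, dt/dtau) = (1.026276, 0.506430); Gamma_sss = 0.077480, Gamma_sst = 0.000000, Gamma_stt = -0.651196, Gamma_tss = 0.000000, Gamma_tst = 0.857054, Gamma_ttt = 0.000000; k3 = (1.026276, 0.506430, 0.085408, -0.890884)
  k4: at (s, t) = (0.152687, 0.832938), (ds/dtau, dt/dtau) = (1.028424, 0.484156); Gamma_sss = 0.122250, Gamma_sst = 0.000000, Gamma_stt = -0.683708, Gamma_tss = 0.000000, Gamma_tst = 0.865410, Gamma_ttt = 0.000000; k4 = (1.028424, 0.484156, 0.030968, -0.861806)
  Y <- Y + (h/6)(k1 + 2k2 + 2k3 + k4): s = 0.1527, t = 0.8329, ds/dtau = 1.0284, dt/dtau = 0.4842

Answer: s = 0.1527, t = 0.8329, ds/dtau = 1.0284, dt/dtau = 0.4842


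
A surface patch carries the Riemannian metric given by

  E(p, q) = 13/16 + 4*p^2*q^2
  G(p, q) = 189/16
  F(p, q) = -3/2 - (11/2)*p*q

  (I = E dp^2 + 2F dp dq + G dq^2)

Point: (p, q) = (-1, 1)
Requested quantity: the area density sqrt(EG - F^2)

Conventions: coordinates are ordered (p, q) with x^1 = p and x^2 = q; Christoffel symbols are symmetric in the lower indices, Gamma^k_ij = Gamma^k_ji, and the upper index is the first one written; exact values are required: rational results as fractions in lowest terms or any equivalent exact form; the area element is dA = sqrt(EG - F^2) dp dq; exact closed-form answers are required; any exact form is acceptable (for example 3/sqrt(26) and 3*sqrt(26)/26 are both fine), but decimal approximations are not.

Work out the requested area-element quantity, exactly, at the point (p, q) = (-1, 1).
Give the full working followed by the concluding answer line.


E = 77/16, F = 4, G = 189/16; EG - F^2 = 10457/256

Answer: sqrt(EG - F^2) = sqrt(10457)/16


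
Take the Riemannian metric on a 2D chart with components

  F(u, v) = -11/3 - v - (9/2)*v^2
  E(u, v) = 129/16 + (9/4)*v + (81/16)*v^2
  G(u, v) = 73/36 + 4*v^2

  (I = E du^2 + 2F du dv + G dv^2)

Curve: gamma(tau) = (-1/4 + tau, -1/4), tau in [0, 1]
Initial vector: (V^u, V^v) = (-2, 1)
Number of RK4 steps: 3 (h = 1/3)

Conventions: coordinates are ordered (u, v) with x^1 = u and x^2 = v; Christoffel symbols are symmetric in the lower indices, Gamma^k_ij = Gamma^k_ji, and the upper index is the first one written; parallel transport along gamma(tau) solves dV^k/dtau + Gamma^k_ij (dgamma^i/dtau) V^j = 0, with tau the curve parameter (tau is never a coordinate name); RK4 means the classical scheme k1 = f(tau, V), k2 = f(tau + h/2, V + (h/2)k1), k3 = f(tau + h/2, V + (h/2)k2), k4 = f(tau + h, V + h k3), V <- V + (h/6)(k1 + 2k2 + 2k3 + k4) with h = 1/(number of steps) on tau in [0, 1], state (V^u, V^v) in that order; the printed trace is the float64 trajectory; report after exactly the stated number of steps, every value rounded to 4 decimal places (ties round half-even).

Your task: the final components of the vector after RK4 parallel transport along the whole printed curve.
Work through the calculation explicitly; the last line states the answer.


gamma'(tau) = (1, 0); f(tau, V)^k = -Gamma^k_ij(gamma(tau)) gamma'^i(tau) V^j; h = 1/3; intermediate values shown to 6 dp
curve data and Christoffel symbols at the stage parameters:
  tau = 0.000000: gamma = (-0.250000, -0.250000), gamma' = (1.000000, 0.000000); Gamma_uuu = 0.125930, Gamma_uuv = -0.077568, Gamma_uvv = -0.206007, Gamma_vuu = 0.266181, Gamma_vuv = -0.125930, Gamma_vvv = -0.773471
  tau = 0.166667: gamma = (-0.083333, -0.250000), gamma' = (1.000000, 0.000000); Gamma_uuu = 0.125930, Gamma_uuv = -0.077568, Gamma_uvv = -0.206007, Gamma_vuu = 0.266181, Gamma_vuv = -0.125930, Gamma_vvv = -0.773471
  tau = 0.333333: gamma = (0.083333, -0.250000), gamma' = (1.000000, 0.000000); Gamma_uuu = 0.125930, Gamma_uuv = -0.077568, Gamma_uvv = -0.206007, Gamma_vuu = 0.266181, Gamma_vuv = -0.125930, Gamma_vvv = -0.773471
  tau = 0.500000: gamma = (0.250000, -0.250000), gamma' = (1.000000, 0.000000); Gamma_uuu = 0.125930, Gamma_uuv = -0.077568, Gamma_uvv = -0.206007, Gamma_vuu = 0.266181, Gamma_vuv = -0.125930, Gamma_vvv = -0.773471
  tau = 0.666667: gamma = (0.416667, -0.250000), gamma' = (1.000000, 0.000000); Gamma_uuu = 0.125930, Gamma_uuv = -0.077568, Gamma_uvv = -0.206007, Gamma_vuu = 0.266181, Gamma_vuv = -0.125930, Gamma_vvv = -0.773471
  tau = 0.833333: gamma = (0.583333, -0.250000), gamma' = (1.000000, 0.000000); Gamma_uuu = 0.125930, Gamma_uuv = -0.077568, Gamma_uvv = -0.206007, Gamma_vuu = 0.266181, Gamma_vuv = -0.125930, Gamma_vvv = -0.773471
  tau = 1.000000: gamma = (0.750000, -0.250000), gamma' = (1.000000, 0.000000); Gamma_uuu = 0.125930, Gamma_uuv = -0.077568, Gamma_uvv = -0.206007, Gamma_vuu = 0.266181, Gamma_vuv = -0.125930, Gamma_vvv = -0.773471
step 0: V^u = -2.0000, V^v = 1.0000
step 1: k1 = (0.329427, 0.658292), k2 = (0.331023, 0.657494), k3 = (0.330979, 0.657406), k4 = (0.332531, 0.656521); V <- V + (h/6)(k1 + 2k2 + 2k3 + k4): V^u = -1.8897, V^v = 1.2191
step 2: k1 = (0.332532, 0.656521), k2 = (0.334040, 0.655548), k3 = (0.333996, 0.655461), k4 = (0.335459, 0.654400); V <- V + (h/6)(k1 + 2k2 + 2k3 + k4): V^u = -1.7783, V^v = 1.4376
step 3: k1 = (0.335459, 0.654400), k2 = (0.336879, 0.653253), k3 = (0.336834, 0.653166), k4 = (0.338208, 0.651932); V <- V + (h/6)(k1 + 2k2 + 2k3 + k4): V^u = -1.6660, V^v = 1.6554

Answer: V^u = -1.6660, V^v = 1.6554
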